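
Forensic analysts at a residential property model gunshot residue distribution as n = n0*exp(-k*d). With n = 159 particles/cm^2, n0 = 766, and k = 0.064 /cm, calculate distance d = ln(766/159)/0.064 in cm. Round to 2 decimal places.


GSR distance calculation:
n0/n = 766 / 159 = 4.81761
ln(n0/n) = 1.572278
d = 1.572278 / 0.064 = 24.57 cm

24.57


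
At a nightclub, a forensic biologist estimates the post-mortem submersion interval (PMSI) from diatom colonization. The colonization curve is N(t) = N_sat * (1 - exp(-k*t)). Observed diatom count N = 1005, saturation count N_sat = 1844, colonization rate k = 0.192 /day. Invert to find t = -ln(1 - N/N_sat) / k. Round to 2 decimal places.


PMSI from diatom colonization curve:
N / N_sat = 1005 / 1844 = 0.545011
1 - N/N_sat = 0.454989
ln(1 - N/N_sat) = -0.787482
t = -ln(1 - N/N_sat) / k = -(-0.787482) / 0.192 = 4.10 days

4.10


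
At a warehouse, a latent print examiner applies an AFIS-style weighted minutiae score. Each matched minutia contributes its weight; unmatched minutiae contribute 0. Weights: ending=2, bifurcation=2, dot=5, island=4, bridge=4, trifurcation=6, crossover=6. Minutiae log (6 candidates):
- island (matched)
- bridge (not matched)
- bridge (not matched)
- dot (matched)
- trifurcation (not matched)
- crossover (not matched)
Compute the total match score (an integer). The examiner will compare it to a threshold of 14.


Weighted minutiae match score:
  island: matched, +4 (running total 4)
  bridge: not matched, +0
  bridge: not matched, +0
  dot: matched, +5 (running total 9)
  trifurcation: not matched, +0
  crossover: not matched, +0
Total score = 9
Threshold = 14; verdict = inconclusive

9


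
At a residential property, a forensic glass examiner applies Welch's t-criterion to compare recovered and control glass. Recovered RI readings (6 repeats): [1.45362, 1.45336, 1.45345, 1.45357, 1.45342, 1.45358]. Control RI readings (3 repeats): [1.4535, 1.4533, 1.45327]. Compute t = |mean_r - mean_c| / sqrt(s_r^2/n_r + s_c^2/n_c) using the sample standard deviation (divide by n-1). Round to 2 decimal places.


Welch's t-criterion for glass RI comparison:
Recovered mean = sum / n_r = 8.721 / 6 = 1.4535
Control mean = sum / n_c = 4.36007 / 3 = 1.4533567
Recovered sample variance s_r^2 = 1.084e-08
Control sample variance s_c^2 = 1.56333e-08
Welch SE (unpooled) = sqrt(s_r^2/n_r + s_c^2/n_c) = sqrt(1.80667e-09 + 5.21111e-09) = sqrt(7.01778e-09) = 8.37722e-05
|mean_r - mean_c| = 0.000143333
t = 0.000143333 / 8.37722e-05 = 1.71

1.71


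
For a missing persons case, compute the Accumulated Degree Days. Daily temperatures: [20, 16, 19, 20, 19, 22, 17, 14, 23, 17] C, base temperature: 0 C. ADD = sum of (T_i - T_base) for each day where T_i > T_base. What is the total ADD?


Computing ADD day by day:
Day 1: max(0, 20 - 0) = 20
Day 2: max(0, 16 - 0) = 16
Day 3: max(0, 19 - 0) = 19
Day 4: max(0, 20 - 0) = 20
Day 5: max(0, 19 - 0) = 19
Day 6: max(0, 22 - 0) = 22
Day 7: max(0, 17 - 0) = 17
Day 8: max(0, 14 - 0) = 14
Day 9: max(0, 23 - 0) = 23
Day 10: max(0, 17 - 0) = 17
Total ADD = 187

187


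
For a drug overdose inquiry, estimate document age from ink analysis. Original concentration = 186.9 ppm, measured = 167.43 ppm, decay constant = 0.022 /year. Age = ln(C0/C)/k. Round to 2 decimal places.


Document age estimation:
C0/C = 186.9 / 167.43 = 1.116287
ln(C0/C) = 0.110008
t = 0.110008 / 0.022 = 5.00 years

5.00


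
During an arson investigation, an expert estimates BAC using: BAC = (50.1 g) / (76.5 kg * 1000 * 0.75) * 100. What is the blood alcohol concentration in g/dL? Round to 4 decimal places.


Applying the Widmark formula:
BAC = (dose_g / (body_wt * 1000 * r)) * 100
Denominator = 76.5 * 1000 * 0.75 = 57375
BAC = (50.1 / 57375) * 100
BAC = 0.0873 g/dL

0.0873


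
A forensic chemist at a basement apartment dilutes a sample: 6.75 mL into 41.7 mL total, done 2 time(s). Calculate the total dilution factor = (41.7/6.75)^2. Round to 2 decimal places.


Dilution factor calculation:
Single dilution = V_total / V_sample = 41.7 / 6.75 ≈ 6.177778
Number of dilutions = 2
Total DF = (41.7 / 6.75)^2 (full precision, rounded at the end) = 38.16

38.16


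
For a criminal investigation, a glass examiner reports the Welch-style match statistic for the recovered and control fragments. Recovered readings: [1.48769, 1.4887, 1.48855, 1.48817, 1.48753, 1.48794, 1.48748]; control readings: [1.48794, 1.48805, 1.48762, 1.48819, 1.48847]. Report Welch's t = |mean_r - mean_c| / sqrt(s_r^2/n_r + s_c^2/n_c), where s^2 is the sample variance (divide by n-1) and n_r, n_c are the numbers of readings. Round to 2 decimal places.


Welch's t-criterion for glass RI comparison:
Recovered mean = sum / n_r = 10.41606 / 7 = 1.4880086
Control mean = sum / n_c = 7.44027 / 5 = 1.488054
Recovered sample variance s_r^2 = 2.35314e-07
Control sample variance s_c^2 = 9.823e-08
Welch SE (unpooled) = sqrt(s_r^2/n_r + s_c^2/n_c) = sqrt(3.36163e-08 + 1.9646e-08) = sqrt(5.32623e-08) = 0.000230786
|mean_r - mean_c| = 4.54286e-05
t = 4.54286e-05 / 0.000230786 = 0.20

0.20


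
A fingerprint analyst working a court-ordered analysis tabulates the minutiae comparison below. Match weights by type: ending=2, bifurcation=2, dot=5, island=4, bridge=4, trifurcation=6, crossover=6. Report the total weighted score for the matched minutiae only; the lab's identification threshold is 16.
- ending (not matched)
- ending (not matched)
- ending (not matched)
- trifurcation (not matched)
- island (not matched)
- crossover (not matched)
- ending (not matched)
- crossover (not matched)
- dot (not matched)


Weighted minutiae match score:
  ending: not matched, +0
  ending: not matched, +0
  ending: not matched, +0
  trifurcation: not matched, +0
  island: not matched, +0
  crossover: not matched, +0
  ending: not matched, +0
  crossover: not matched, +0
  dot: not matched, +0
Total score = 0
Threshold = 16; verdict = inconclusive

0


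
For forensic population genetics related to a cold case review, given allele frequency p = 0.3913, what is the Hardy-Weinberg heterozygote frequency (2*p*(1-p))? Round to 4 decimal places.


Hardy-Weinberg heterozygote frequency:
q = 1 - p = 1 - 0.3913 = 0.6087
2pq = 2 * 0.3913 * 0.6087 = 0.4764

0.4764


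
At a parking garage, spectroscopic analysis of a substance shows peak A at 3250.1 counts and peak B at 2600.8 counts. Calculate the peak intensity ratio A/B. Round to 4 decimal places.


Spectral peak ratio:
Peak A = 3250.1 counts
Peak B = 2600.8 counts
Ratio = 3250.1 / 2600.8 = 1.2497

1.2497


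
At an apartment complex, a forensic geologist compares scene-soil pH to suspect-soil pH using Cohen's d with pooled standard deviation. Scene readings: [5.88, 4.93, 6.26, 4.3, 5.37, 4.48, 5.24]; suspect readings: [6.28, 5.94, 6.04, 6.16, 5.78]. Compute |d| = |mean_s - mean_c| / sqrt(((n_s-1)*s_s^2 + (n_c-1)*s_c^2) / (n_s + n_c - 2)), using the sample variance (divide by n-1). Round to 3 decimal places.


Pooled-variance Cohen's d for soil pH comparison:
Scene mean = 36.46 / 7 = 5.208571
Suspect mean = 30.2 / 5 = 6.04
Scene sample variance s_s^2 = 0.502881
Suspect sample variance s_c^2 = 0.0374
Pooled variance = ((n_s-1)*s_s^2 + (n_c-1)*s_c^2) / (n_s + n_c - 2) = 0.316689
Pooled SD = sqrt(0.316689) = 0.562751
Mean difference = -0.831429
|d| = |-0.831429| / 0.562751 = 1.477

1.477


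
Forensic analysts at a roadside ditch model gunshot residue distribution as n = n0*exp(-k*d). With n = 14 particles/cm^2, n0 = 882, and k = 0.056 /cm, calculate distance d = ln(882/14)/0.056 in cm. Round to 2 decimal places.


GSR distance calculation:
n0/n = 882 / 14 = 63
ln(n0/n) = 4.143135
d = 4.143135 / 0.056 = 73.98 cm

73.98


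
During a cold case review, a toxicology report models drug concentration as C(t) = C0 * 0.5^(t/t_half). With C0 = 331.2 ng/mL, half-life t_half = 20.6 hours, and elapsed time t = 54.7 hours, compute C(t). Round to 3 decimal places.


Drug concentration decay:
Number of half-lives = t / t_half = 54.7 / 20.6 = 2.65534
Decay factor = 0.5^2.65534 = 0.15873146
C(t) = 331.2 * 0.15873146 = 52.572 ng/mL

52.572


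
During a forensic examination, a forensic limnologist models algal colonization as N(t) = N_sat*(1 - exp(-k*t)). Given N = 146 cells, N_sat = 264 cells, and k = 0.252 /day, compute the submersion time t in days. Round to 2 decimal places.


PMSI from diatom colonization curve:
N / N_sat = 146 / 264 = 0.55303
1 - N/N_sat = 0.44697
ln(1 - N/N_sat) = -0.805264
t = -ln(1 - N/N_sat) / k = -(-0.805264) / 0.252 = 3.20 days

3.20


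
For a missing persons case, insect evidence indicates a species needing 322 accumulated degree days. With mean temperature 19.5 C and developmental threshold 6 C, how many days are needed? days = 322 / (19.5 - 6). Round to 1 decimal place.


Insect development time:
Effective temperature = avg_temp - T_base = 19.5 - 6 = 13.5 C
Days = ADD / effective_temp = 322 / 13.5 = 23.9 days

23.9


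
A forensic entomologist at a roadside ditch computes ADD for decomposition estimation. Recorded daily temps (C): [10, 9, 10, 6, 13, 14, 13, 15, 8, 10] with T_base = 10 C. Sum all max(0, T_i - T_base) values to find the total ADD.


Computing ADD day by day:
Day 1: max(0, 10 - 10) = 0
Day 2: max(0, 9 - 10) = 0
Day 3: max(0, 10 - 10) = 0
Day 4: max(0, 6 - 10) = 0
Day 5: max(0, 13 - 10) = 3
Day 6: max(0, 14 - 10) = 4
Day 7: max(0, 13 - 10) = 3
Day 8: max(0, 15 - 10) = 5
Day 9: max(0, 8 - 10) = 0
Day 10: max(0, 10 - 10) = 0
Total ADD = 15

15


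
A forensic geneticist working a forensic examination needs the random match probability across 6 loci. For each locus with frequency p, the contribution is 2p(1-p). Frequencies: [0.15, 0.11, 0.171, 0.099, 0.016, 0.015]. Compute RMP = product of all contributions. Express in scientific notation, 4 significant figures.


Computing RMP for 6 loci:
Locus 1: 2 * 0.15 * 0.85 = 0.255
Locus 2: 2 * 0.11 * 0.89 = 0.1958
Locus 3: 2 * 0.171 * 0.829 = 0.283518
Locus 4: 2 * 0.099 * 0.901 = 0.178398
Locus 5: 2 * 0.016 * 0.984 = 0.031488
Locus 6: 2 * 0.015 * 0.985 = 0.02955
RMP = 2.350e-06

2.350e-06


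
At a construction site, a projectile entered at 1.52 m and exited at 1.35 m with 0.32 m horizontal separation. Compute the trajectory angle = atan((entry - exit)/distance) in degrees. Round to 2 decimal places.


Bullet trajectory angle:
Height difference = 1.52 - 1.35 = 0.17 m
angle = atan(0.17 / 0.32)
angle = atan(0.53125)
angle = 27.98 degrees

27.98


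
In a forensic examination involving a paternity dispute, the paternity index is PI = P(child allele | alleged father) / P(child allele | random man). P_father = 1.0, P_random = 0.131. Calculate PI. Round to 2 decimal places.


Paternity Index calculation:
PI = P(allele|father) / P(allele|random)
PI = 1.0 / 0.131
PI = 7.63

7.63


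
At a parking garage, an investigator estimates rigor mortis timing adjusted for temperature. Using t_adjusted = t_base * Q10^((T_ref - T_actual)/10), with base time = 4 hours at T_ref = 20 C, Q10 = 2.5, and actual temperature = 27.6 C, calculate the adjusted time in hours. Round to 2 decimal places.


Rigor mortis time adjustment:
Exponent = (T_ref - T_actual) / 10 = (20 - 27.6) / 10 = -0.76
Q10 factor = 2.5^-0.76 = 0.49839
t_adjusted = 4 * 0.49839 = 1.99 hours

1.99


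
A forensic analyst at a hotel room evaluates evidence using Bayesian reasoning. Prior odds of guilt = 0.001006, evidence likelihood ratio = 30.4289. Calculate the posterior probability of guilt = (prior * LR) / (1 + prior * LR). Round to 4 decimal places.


Bayesian evidence evaluation:
Posterior odds = prior_odds * LR = 0.001006 * 30.4289 = 0.03061147
Posterior probability = posterior_odds / (1 + posterior_odds)
= 0.03061147 / (1 + 0.03061147)
= 0.03061147 / 1.03061147
= 0.0297

0.0297


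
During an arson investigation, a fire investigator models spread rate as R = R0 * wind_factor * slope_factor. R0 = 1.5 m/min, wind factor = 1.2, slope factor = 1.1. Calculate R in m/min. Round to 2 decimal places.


Fire spread rate calculation:
R = R0 * wind_factor * slope_factor
= 1.5 * 1.2 * 1.1
= 1.8 * 1.1
= 1.98 m/min

1.98


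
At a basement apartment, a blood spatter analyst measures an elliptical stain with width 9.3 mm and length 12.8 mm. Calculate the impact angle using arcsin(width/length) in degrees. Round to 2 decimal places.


Blood spatter impact angle calculation:
width / length = 9.3 / 12.8 = 0.726562
angle = arcsin(0.726562)
angle = 46.60 degrees

46.60


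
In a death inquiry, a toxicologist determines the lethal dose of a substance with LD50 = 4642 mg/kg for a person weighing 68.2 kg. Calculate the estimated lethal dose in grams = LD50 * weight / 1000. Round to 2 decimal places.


Lethal dose calculation:
Lethal dose = LD50 * body_weight / 1000
= 4642 * 68.2 / 1000
= 316584.4 / 1000
= 316.58 g

316.58


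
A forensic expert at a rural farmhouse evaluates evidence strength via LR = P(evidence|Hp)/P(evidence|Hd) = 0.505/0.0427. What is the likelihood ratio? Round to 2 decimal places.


Likelihood ratio calculation:
LR = P(E|Hp) / P(E|Hd)
LR = 0.505 / 0.0427
LR = 11.83

11.83


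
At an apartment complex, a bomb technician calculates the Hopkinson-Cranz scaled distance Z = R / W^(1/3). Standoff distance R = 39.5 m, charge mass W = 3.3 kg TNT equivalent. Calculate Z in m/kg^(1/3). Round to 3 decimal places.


Scaled distance calculation:
W^(1/3) = 3.3^(1/3) = 1.488806
Z = R / W^(1/3) = 39.5 / 1.488806
Z = 26.531 m/kg^(1/3)

26.531


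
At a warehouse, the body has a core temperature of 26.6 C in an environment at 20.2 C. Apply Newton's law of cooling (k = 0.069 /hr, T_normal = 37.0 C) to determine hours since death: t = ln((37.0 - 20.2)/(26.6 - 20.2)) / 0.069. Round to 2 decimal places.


Using Newton's law of cooling:
t = ln((T_normal - T_ambient) / (T_body - T_ambient)) / k
T_normal - T_ambient = 16.8
T_body - T_ambient = 6.4
Ratio = 2.625
ln(ratio) = 0.965081
t = 0.965081 / 0.069 = 13.99 hours

13.99


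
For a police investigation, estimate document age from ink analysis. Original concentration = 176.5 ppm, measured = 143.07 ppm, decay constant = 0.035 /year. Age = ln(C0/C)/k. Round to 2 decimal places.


Document age estimation:
C0/C = 176.5 / 143.07 = 1.233662
ln(C0/C) = 0.209987
t = 0.209987 / 0.035 = 6.00 years

6.00


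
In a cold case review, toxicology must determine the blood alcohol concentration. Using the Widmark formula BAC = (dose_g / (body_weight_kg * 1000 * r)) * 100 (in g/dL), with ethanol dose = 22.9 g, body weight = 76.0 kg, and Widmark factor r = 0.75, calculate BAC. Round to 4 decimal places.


Applying the Widmark formula:
BAC = (dose_g / (body_wt * 1000 * r)) * 100
Denominator = 76.0 * 1000 * 0.75 = 57000
BAC = (22.9 / 57000) * 100
BAC = 0.0402 g/dL

0.0402


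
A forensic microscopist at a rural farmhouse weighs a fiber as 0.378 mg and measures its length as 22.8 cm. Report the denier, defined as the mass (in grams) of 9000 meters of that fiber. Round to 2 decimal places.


Denier calculation:
Mass in grams = 0.378 mg / 1000 = 0.000378 g
Length in meters = 22.8 cm / 100 = 0.228 m
Linear density = mass / length = 0.000378 / 0.228 = 0.00165789 g/m
Denier = (g/m) * 9000 = 0.00165789 * 9000 = 14.92

14.92


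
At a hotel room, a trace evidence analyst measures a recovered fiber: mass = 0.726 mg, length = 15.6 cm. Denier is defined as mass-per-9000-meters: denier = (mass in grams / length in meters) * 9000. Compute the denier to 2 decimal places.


Denier calculation:
Mass in grams = 0.726 mg / 1000 = 0.000726 g
Length in meters = 15.6 cm / 100 = 0.156 m
Linear density = mass / length = 0.000726 / 0.156 = 0.00465385 g/m
Denier = (g/m) * 9000 = 0.00465385 * 9000 = 41.88

41.88


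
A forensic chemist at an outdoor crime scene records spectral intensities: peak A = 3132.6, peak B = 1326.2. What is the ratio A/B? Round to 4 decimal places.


Spectral peak ratio:
Peak A = 3132.6 counts
Peak B = 1326.2 counts
Ratio = 3132.6 / 1326.2 = 2.3621

2.3621


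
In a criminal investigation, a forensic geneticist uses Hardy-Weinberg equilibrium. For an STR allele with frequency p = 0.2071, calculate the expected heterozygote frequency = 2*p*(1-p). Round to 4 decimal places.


Hardy-Weinberg heterozygote frequency:
q = 1 - p = 1 - 0.2071 = 0.7929
2pq = 2 * 0.2071 * 0.7929 = 0.3284

0.3284


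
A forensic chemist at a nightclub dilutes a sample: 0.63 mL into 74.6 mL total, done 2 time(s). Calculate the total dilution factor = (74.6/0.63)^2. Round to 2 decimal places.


Dilution factor calculation:
Single dilution = V_total / V_sample = 74.6 / 0.63 ≈ 118.412698
Number of dilutions = 2
Total DF = (74.6 / 0.63)^2 (full precision, rounded at the end) = 14021.57

14021.57


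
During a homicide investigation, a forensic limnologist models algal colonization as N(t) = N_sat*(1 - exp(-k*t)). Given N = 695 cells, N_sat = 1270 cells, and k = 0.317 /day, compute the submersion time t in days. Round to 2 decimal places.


PMSI from diatom colonization curve:
N / N_sat = 695 / 1270 = 0.547244
1 - N/N_sat = 0.452756
ln(1 - N/N_sat) = -0.792402
t = -ln(1 - N/N_sat) / k = -(-0.792402) / 0.317 = 2.50 days

2.50


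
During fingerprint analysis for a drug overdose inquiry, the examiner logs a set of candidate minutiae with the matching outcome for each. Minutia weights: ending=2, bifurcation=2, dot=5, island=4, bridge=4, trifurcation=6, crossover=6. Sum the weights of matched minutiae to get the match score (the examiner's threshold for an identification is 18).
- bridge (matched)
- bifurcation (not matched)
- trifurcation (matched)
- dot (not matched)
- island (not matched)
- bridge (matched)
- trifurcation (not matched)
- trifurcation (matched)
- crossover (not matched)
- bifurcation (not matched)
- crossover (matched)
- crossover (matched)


Weighted minutiae match score:
  bridge: matched, +4 (running total 4)
  bifurcation: not matched, +0
  trifurcation: matched, +6 (running total 10)
  dot: not matched, +0
  island: not matched, +0
  bridge: matched, +4 (running total 14)
  trifurcation: not matched, +0
  trifurcation: matched, +6 (running total 20)
  crossover: not matched, +0
  bifurcation: not matched, +0
  crossover: matched, +6 (running total 26)
  crossover: matched, +6 (running total 32)
Total score = 32
Threshold = 18; verdict = identification

32


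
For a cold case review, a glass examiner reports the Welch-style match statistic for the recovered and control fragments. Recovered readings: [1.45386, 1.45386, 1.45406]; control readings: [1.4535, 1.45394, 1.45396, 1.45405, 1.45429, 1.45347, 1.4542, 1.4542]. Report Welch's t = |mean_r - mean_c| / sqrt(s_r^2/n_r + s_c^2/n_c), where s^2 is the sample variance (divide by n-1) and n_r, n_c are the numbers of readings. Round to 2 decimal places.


Welch's t-criterion for glass RI comparison:
Recovered mean = sum / n_r = 4.36178 / 3 = 1.4539267
Control mean = sum / n_c = 11.63161 / 8 = 1.4539513
Recovered sample variance s_r^2 = 1.33333e-08
Control sample variance s_c^2 = 9.76696e-08
Welch SE (unpooled) = sqrt(s_r^2/n_r + s_c^2/n_c) = sqrt(4.44444e-09 + 1.22087e-08) = sqrt(1.66531e-08) = 0.000129047
|mean_r - mean_c| = 2.45833e-05
t = 2.45833e-05 / 0.000129047 = 0.19

0.19


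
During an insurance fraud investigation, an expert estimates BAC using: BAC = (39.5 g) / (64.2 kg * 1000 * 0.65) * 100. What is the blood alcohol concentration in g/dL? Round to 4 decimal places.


Applying the Widmark formula:
BAC = (dose_g / (body_wt * 1000 * r)) * 100
Denominator = 64.2 * 1000 * 0.65 = 41730
BAC = (39.5 / 41730) * 100
BAC = 0.0947 g/dL

0.0947


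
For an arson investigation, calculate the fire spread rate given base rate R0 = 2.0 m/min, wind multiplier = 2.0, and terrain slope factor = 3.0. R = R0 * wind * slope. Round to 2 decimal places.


Fire spread rate calculation:
R = R0 * wind_factor * slope_factor
= 2.0 * 2.0 * 3.0
= 4 * 3.0
= 12.00 m/min

12.00


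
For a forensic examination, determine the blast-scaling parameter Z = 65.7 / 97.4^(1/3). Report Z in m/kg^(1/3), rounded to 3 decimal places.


Scaled distance calculation:
W^(1/3) = 97.4^(1/3) = 4.601008
Z = R / W^(1/3) = 65.7 / 4.601008
Z = 14.279 m/kg^(1/3)

14.279


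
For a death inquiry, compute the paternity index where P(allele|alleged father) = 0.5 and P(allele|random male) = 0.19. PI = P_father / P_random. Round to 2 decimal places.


Paternity Index calculation:
PI = P(allele|father) / P(allele|random)
PI = 0.5 / 0.19
PI = 2.63

2.63


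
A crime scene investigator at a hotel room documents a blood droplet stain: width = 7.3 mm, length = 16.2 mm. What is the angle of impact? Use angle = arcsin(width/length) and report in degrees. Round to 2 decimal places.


Blood spatter impact angle calculation:
width / length = 7.3 / 16.2 = 0.450617
angle = arcsin(0.450617)
angle = 26.78 degrees

26.78


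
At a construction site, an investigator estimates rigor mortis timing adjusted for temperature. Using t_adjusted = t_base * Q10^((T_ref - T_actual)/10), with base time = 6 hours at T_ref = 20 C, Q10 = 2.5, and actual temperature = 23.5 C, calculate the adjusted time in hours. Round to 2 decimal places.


Rigor mortis time adjustment:
Exponent = (T_ref - T_actual) / 10 = (20 - 23.5) / 10 = -0.35
Q10 factor = 2.5^-0.35 = 0.72564
t_adjusted = 6 * 0.72564 = 4.35 hours

4.35


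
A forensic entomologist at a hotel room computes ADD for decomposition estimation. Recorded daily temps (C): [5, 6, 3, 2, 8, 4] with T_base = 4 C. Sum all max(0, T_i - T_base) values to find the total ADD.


Computing ADD day by day:
Day 1: max(0, 5 - 4) = 1
Day 2: max(0, 6 - 4) = 2
Day 3: max(0, 3 - 4) = 0
Day 4: max(0, 2 - 4) = 0
Day 5: max(0, 8 - 4) = 4
Day 6: max(0, 4 - 4) = 0
Total ADD = 7

7


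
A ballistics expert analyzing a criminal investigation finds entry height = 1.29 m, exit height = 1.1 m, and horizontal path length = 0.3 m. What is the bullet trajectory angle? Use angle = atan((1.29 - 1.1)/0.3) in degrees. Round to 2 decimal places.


Bullet trajectory angle:
Height difference = 1.29 - 1.1 = 0.19 m
angle = atan(0.19 / 0.3)
angle = atan(0.633333)
angle = 32.35 degrees

32.35


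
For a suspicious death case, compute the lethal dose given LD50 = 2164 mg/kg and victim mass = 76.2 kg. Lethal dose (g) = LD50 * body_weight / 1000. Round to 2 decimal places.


Lethal dose calculation:
Lethal dose = LD50 * body_weight / 1000
= 2164 * 76.2 / 1000
= 164896.8 / 1000
= 164.90 g

164.90


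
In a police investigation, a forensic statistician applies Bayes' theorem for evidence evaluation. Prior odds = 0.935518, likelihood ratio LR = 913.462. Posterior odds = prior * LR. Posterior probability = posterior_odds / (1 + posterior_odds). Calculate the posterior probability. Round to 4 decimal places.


Bayesian evidence evaluation:
Posterior odds = prior_odds * LR = 0.935518 * 913.462 = 854.5601
Posterior probability = posterior_odds / (1 + posterior_odds)
= 854.5601 / (1 + 854.5601)
= 854.5601 / 855.5601
= 0.9988

0.9988


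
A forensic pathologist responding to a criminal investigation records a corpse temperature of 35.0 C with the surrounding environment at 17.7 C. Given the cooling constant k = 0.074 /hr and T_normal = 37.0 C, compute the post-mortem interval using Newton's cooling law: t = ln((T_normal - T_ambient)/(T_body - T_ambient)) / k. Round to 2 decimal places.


Using Newton's law of cooling:
t = ln((T_normal - T_ambient) / (T_body - T_ambient)) / k
T_normal - T_ambient = 19.3
T_body - T_ambient = 17.3
Ratio = 1.115607
ln(ratio) = 0.109399
t = 0.109399 / 0.074 = 1.48 hours

1.48


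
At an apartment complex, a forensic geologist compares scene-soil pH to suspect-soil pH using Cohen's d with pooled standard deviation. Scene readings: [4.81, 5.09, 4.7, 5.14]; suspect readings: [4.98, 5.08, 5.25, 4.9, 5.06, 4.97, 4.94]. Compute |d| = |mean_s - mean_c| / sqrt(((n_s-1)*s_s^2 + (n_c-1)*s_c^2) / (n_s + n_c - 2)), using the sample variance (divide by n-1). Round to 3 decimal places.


Pooled-variance Cohen's d for soil pH comparison:
Scene mean = 19.74 / 4 = 4.935
Suspect mean = 35.18 / 7 = 5.025714
Scene sample variance s_s^2 = 0.045633
Suspect sample variance s_c^2 = 0.013795
Pooled variance = ((n_s-1)*s_s^2 + (n_c-1)*s_c^2) / (n_s + n_c - 2) = 0.024408
Pooled SD = sqrt(0.024408) = 0.156231
Mean difference = -0.090714
|d| = |-0.090714| / 0.156231 = 0.581

0.581


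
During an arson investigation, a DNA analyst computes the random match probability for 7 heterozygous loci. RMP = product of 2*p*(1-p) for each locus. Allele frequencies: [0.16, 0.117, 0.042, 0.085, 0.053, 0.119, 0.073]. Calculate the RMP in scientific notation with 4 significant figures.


Computing RMP for 7 loci:
Locus 1: 2 * 0.16 * 0.84 = 0.2688
Locus 2: 2 * 0.117 * 0.883 = 0.206622
Locus 3: 2 * 0.042 * 0.958 = 0.080472
Locus 4: 2 * 0.085 * 0.915 = 0.15555
Locus 5: 2 * 0.053 * 0.947 = 0.100382
Locus 6: 2 * 0.119 * 0.881 = 0.209678
Locus 7: 2 * 0.073 * 0.927 = 0.135342
RMP = 1.980e-06

1.980e-06


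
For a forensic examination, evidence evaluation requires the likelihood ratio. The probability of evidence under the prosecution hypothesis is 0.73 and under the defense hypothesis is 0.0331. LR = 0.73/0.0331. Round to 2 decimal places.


Likelihood ratio calculation:
LR = P(E|Hp) / P(E|Hd)
LR = 0.73 / 0.0331
LR = 22.05

22.05


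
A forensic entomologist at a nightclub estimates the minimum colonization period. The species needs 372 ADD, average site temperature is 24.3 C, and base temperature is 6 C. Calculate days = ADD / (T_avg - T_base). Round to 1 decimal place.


Insect development time:
Effective temperature = avg_temp - T_base = 24.3 - 6 = 18.3 C
Days = ADD / effective_temp = 372 / 18.3 = 20.3 days

20.3


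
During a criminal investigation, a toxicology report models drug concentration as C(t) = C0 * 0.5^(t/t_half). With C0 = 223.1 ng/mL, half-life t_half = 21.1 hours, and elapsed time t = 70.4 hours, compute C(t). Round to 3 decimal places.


Drug concentration decay:
Number of half-lives = t / t_half = 70.4 / 21.1 = 3.336493
Decay factor = 0.5^3.336493 = 0.09899552
C(t) = 223.1 * 0.09899552 = 22.086 ng/mL

22.086


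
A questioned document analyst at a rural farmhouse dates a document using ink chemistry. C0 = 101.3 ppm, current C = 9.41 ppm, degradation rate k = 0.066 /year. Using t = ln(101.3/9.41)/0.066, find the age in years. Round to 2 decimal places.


Document age estimation:
C0/C = 101.3 / 9.41 = 10.765143
ln(C0/C) = 2.376313
t = 2.376313 / 0.066 = 36.00 years

36.00


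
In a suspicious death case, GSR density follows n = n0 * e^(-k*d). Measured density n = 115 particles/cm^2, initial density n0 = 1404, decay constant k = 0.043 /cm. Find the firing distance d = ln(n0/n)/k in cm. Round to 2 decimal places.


GSR distance calculation:
n0/n = 1404 / 115 = 12.208696
ln(n0/n) = 2.502148
d = 2.502148 / 0.043 = 58.19 cm

58.19


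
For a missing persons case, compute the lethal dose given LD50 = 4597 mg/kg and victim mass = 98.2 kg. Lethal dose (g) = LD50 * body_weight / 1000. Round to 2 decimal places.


Lethal dose calculation:
Lethal dose = LD50 * body_weight / 1000
= 4597 * 98.2 / 1000
= 451425.4 / 1000
= 451.43 g

451.43


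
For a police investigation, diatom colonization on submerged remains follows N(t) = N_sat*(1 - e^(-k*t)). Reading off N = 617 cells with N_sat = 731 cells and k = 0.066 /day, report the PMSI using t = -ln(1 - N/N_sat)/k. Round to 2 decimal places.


PMSI from diatom colonization curve:
N / N_sat = 617 / 731 = 0.844049
1 - N/N_sat = 0.155951
ln(1 - N/N_sat) = -1.858213
t = -ln(1 - N/N_sat) / k = -(-1.858213) / 0.066 = 28.15 days

28.15


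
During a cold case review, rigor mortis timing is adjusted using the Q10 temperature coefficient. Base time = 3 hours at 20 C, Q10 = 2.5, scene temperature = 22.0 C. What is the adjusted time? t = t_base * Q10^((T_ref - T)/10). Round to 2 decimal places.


Rigor mortis time adjustment:
Exponent = (T_ref - T_actual) / 10 = (20 - 22.0) / 10 = -0.2
Q10 factor = 2.5^-0.2 = 0.83255
t_adjusted = 3 * 0.83255 = 2.50 hours

2.50


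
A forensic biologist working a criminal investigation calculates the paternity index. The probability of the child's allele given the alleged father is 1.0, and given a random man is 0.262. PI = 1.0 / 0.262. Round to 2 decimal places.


Paternity Index calculation:
PI = P(allele|father) / P(allele|random)
PI = 1.0 / 0.262
PI = 3.82

3.82


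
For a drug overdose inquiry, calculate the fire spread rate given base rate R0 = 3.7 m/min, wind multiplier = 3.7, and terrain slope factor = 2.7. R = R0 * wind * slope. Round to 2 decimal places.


Fire spread rate calculation:
R = R0 * wind_factor * slope_factor
= 3.7 * 3.7 * 2.7
= 13.69 * 2.7
= 36.96 m/min

36.96


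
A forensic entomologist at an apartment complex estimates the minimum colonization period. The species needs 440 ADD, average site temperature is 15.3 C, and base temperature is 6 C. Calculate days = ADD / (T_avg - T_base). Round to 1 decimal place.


Insect development time:
Effective temperature = avg_temp - T_base = 15.3 - 6 = 9.3 C
Days = ADD / effective_temp = 440 / 9.3 = 47.3 days

47.3


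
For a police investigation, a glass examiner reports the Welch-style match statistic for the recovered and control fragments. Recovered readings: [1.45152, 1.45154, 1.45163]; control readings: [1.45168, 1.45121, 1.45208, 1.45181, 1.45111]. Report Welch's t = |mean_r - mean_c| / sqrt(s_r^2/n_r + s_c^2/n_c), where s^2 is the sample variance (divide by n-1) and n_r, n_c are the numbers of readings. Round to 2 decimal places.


Welch's t-criterion for glass RI comparison:
Recovered mean = sum / n_r = 4.35469 / 3 = 1.4515633
Control mean = sum / n_c = 7.25789 / 5 = 1.451578
Recovered sample variance s_r^2 = 3.43333e-09
Control sample variance s_c^2 = 1.6767e-07
Welch SE (unpooled) = sqrt(s_r^2/n_r + s_c^2/n_c) = sqrt(1.14444e-09 + 3.3534e-08) = sqrt(3.46784e-08) = 0.000186221
|mean_r - mean_c| = 1.46667e-05
t = 1.46667e-05 / 0.000186221 = 0.08

0.08


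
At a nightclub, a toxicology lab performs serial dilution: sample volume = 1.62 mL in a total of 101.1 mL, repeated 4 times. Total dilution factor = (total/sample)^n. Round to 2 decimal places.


Dilution factor calculation:
Single dilution = V_total / V_sample = 101.1 / 1.62 ≈ 62.407407
Number of dilutions = 4
Total DF = (101.1 / 1.62)^4 (full precision, rounded at the end) = 15168567.35

15168567.35


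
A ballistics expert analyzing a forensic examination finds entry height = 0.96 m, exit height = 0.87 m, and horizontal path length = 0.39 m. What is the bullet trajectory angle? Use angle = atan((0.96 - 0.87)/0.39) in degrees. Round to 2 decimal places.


Bullet trajectory angle:
Height difference = 0.96 - 0.87 = 0.09 m
angle = atan(0.09 / 0.39)
angle = atan(0.230769)
angle = 12.99 degrees

12.99


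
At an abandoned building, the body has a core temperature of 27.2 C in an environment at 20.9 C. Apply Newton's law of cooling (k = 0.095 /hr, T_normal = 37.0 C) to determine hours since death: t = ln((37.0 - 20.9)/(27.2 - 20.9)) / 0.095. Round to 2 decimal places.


Using Newton's law of cooling:
t = ln((T_normal - T_ambient) / (T_body - T_ambient)) / k
T_normal - T_ambient = 16.1
T_body - T_ambient = 6.3
Ratio = 2.555556
ln(ratio) = 0.93827
t = 0.93827 / 0.095 = 9.88 hours

9.88


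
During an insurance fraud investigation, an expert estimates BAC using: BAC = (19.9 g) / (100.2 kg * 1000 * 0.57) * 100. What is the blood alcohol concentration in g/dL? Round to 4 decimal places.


Applying the Widmark formula:
BAC = (dose_g / (body_wt * 1000 * r)) * 100
Denominator = 100.2 * 1000 * 0.57 = 57114
BAC = (19.9 / 57114) * 100
BAC = 0.0348 g/dL

0.0348


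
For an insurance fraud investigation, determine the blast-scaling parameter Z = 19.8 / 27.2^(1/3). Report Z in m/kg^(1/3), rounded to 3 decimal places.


Scaled distance calculation:
W^(1/3) = 27.2^(1/3) = 3.007389
Z = R / W^(1/3) = 19.8 / 3.007389
Z = 6.584 m/kg^(1/3)

6.584


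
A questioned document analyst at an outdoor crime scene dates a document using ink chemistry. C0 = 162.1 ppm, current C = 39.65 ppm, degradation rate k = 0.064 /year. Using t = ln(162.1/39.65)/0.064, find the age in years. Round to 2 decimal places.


Document age estimation:
C0/C = 162.1 / 39.65 = 4.088272
ln(C0/C) = 1.408122
t = 1.408122 / 0.064 = 22.00 years

22.00


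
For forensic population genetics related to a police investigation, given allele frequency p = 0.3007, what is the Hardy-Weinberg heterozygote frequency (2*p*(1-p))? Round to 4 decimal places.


Hardy-Weinberg heterozygote frequency:
q = 1 - p = 1 - 0.3007 = 0.6993
2pq = 2 * 0.3007 * 0.6993 = 0.4206

0.4206


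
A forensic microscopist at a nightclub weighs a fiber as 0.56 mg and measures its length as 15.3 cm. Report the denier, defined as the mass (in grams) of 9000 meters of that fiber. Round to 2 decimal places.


Denier calculation:
Mass in grams = 0.56 mg / 1000 = 0.00056 g
Length in meters = 15.3 cm / 100 = 0.153 m
Linear density = mass / length = 0.00056 / 0.153 = 0.00366013 g/m
Denier = (g/m) * 9000 = 0.00366013 * 9000 = 32.94

32.94


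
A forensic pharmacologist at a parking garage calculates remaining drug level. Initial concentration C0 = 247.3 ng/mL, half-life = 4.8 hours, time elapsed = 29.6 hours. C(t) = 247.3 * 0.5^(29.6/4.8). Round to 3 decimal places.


Drug concentration decay:
Number of half-lives = t / t_half = 29.6 / 4.8 = 6.166667
Decay factor = 0.5^6.166667 = 0.01392029
C(t) = 247.3 * 0.01392029 = 3.442 ng/mL

3.442


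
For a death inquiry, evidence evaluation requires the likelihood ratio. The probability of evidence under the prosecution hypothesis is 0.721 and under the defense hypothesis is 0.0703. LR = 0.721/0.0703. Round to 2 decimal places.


Likelihood ratio calculation:
LR = P(E|Hp) / P(E|Hd)
LR = 0.721 / 0.0703
LR = 10.26

10.26


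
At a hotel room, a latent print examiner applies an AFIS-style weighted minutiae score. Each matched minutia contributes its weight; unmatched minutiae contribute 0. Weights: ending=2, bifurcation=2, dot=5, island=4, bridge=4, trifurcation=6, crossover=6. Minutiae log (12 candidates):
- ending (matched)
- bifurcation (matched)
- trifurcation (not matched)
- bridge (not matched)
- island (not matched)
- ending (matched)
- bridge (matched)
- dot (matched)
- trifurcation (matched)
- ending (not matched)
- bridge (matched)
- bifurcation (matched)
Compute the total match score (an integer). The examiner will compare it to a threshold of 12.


Weighted minutiae match score:
  ending: matched, +2 (running total 2)
  bifurcation: matched, +2 (running total 4)
  trifurcation: not matched, +0
  bridge: not matched, +0
  island: not matched, +0
  ending: matched, +2 (running total 6)
  bridge: matched, +4 (running total 10)
  dot: matched, +5 (running total 15)
  trifurcation: matched, +6 (running total 21)
  ending: not matched, +0
  bridge: matched, +4 (running total 25)
  bifurcation: matched, +2 (running total 27)
Total score = 27
Threshold = 12; verdict = identification

27


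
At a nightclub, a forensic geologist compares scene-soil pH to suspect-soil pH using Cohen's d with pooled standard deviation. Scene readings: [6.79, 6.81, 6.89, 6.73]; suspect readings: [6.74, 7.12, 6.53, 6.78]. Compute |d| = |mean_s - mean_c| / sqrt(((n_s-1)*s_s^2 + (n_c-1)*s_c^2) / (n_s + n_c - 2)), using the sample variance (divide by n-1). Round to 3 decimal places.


Pooled-variance Cohen's d for soil pH comparison:
Scene mean = 27.22 / 4 = 6.805
Suspect mean = 27.17 / 4 = 6.7925
Scene sample variance s_s^2 = 0.004367
Suspect sample variance s_c^2 = 0.059692
Pooled variance = ((n_s-1)*s_s^2 + (n_c-1)*s_c^2) / (n_s + n_c - 2) = 0.032029
Pooled SD = sqrt(0.032029) = 0.178966
Mean difference = 0.0125
|d| = |0.0125| / 0.178966 = 0.070

0.070


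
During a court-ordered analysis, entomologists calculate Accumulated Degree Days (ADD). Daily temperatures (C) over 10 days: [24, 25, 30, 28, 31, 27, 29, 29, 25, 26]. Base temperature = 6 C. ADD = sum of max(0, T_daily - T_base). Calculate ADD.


Computing ADD day by day:
Day 1: max(0, 24 - 6) = 18
Day 2: max(0, 25 - 6) = 19
Day 3: max(0, 30 - 6) = 24
Day 4: max(0, 28 - 6) = 22
Day 5: max(0, 31 - 6) = 25
Day 6: max(0, 27 - 6) = 21
Day 7: max(0, 29 - 6) = 23
Day 8: max(0, 29 - 6) = 23
Day 9: max(0, 25 - 6) = 19
Day 10: max(0, 26 - 6) = 20
Total ADD = 214

214


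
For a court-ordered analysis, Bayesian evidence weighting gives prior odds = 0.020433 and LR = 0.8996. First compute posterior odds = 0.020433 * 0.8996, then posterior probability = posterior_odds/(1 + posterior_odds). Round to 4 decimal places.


Bayesian evidence evaluation:
Posterior odds = prior_odds * LR = 0.020433 * 0.8996 = 0.01838153
Posterior probability = posterior_odds / (1 + posterior_odds)
= 0.01838153 / (1 + 0.01838153)
= 0.01838153 / 1.01838153
= 0.0180

0.0180


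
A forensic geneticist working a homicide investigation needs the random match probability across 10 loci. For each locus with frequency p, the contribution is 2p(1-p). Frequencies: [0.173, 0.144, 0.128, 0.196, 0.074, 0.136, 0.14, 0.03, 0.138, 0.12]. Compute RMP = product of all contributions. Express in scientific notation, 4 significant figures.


Computing RMP for 10 loci:
Locus 1: 2 * 0.173 * 0.827 = 0.286142
Locus 2: 2 * 0.144 * 0.856 = 0.246528
Locus 3: 2 * 0.128 * 0.872 = 0.223232
Locus 4: 2 * 0.196 * 0.804 = 0.315168
Locus 5: 2 * 0.074 * 0.926 = 0.137048
Locus 6: 2 * 0.136 * 0.864 = 0.235008
Locus 7: 2 * 0.14 * 0.86 = 0.2408
Locus 8: 2 * 0.03 * 0.97 = 0.0582
Locus 9: 2 * 0.138 * 0.862 = 0.237912
Locus 10: 2 * 0.12 * 0.88 = 0.2112
RMP = 1.126e-07

1.126e-07


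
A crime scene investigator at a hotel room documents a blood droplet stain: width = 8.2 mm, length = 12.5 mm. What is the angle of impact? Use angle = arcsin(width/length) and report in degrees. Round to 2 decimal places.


Blood spatter impact angle calculation:
width / length = 8.2 / 12.5 = 0.656
angle = arcsin(0.656)
angle = 41.00 degrees

41.00


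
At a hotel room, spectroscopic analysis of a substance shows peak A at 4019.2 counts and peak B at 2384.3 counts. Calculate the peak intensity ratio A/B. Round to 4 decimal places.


Spectral peak ratio:
Peak A = 4019.2 counts
Peak B = 2384.3 counts
Ratio = 4019.2 / 2384.3 = 1.6857

1.6857


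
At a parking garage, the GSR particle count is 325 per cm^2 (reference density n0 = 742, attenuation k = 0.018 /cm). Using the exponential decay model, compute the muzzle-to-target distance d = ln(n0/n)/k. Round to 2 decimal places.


GSR distance calculation:
n0/n = 742 / 325 = 2.283077
ln(n0/n) = 0.825524
d = 0.825524 / 0.018 = 45.86 cm

45.86


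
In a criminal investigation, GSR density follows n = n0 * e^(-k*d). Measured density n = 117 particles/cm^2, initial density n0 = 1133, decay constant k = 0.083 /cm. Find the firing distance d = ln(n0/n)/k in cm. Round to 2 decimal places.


GSR distance calculation:
n0/n = 1133 / 117 = 9.683761
ln(n0/n) = 2.27045
d = 2.27045 / 0.083 = 27.35 cm

27.35


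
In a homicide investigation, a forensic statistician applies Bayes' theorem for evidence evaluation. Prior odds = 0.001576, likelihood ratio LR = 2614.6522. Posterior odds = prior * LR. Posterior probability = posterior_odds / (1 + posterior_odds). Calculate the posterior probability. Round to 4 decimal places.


Bayesian evidence evaluation:
Posterior odds = prior_odds * LR = 0.001576 * 2614.6522 = 4.120692
Posterior probability = posterior_odds / (1 + posterior_odds)
= 4.120692 / (1 + 4.120692)
= 4.120692 / 5.120692
= 0.8047

0.8047


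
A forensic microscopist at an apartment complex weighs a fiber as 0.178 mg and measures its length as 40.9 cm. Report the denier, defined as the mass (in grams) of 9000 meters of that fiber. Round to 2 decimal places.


Denier calculation:
Mass in grams = 0.178 mg / 1000 = 0.000178 g
Length in meters = 40.9 cm / 100 = 0.409 m
Linear density = mass / length = 0.000178 / 0.409 = 0.00043521 g/m
Denier = (g/m) * 9000 = 0.00043521 * 9000 = 3.92

3.92


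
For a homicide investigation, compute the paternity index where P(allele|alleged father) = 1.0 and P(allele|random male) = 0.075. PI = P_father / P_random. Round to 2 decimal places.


Paternity Index calculation:
PI = P(allele|father) / P(allele|random)
PI = 1.0 / 0.075
PI = 13.33

13.33
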